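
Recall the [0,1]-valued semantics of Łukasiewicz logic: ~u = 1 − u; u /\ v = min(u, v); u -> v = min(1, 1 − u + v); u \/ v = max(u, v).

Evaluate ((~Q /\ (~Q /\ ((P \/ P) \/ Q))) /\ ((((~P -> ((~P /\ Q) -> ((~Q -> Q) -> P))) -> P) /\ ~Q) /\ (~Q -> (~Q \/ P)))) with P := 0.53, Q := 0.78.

~Q: Łukasiewicz ¬ gives 1 − 0.78 = 0.22
~Q: Łukasiewicz ¬ gives 1 − 0.78 = 0.22
(P \/ P) = max(0.53, 0.53) = 0.53
((P \/ P) \/ Q) = max(0.53, 0.78) = 0.78
(~Q /\ ((P \/ P) \/ Q)) = min(0.22, 0.78) = 0.22
(~Q /\ (~Q /\ ((P \/ P) \/ Q))) = min(0.22, 0.22) = 0.22
~P: Łukasiewicz ¬ gives 1 − 0.53 = 0.47
~P: Łukasiewicz ¬ gives 1 − 0.53 = 0.47
(~P /\ Q) = min(0.47, 0.78) = 0.47
~Q: Łukasiewicz ¬ gives 1 − 0.78 = 0.22
(~Q -> Q): min(1, 1 − 0.22 + 0.78) = 1
((~Q -> Q) -> P): min(1, 1 − 1 + 0.53) = 0.53
((~P /\ Q) -> ((~Q -> Q) -> P)): min(1, 1 − 0.47 + 0.53) = 1
(~P -> ((~P /\ Q) -> ((~Q -> Q) -> P))): min(1, 1 − 0.47 + 1) = 1
((~P -> ((~P /\ Q) -> ((~Q -> Q) -> P))) -> P): min(1, 1 − 1 + 0.53) = 0.53
~Q: Łukasiewicz ¬ gives 1 − 0.78 = 0.22
(((~P -> ((~P /\ Q) -> ((~Q -> Q) -> P))) -> P) /\ ~Q) = min(0.53, 0.22) = 0.22
~Q: Łukasiewicz ¬ gives 1 − 0.78 = 0.22
~Q: Łukasiewicz ¬ gives 1 − 0.78 = 0.22
(~Q \/ P) = max(0.22, 0.53) = 0.53
(~Q -> (~Q \/ P)): min(1, 1 − 0.22 + 0.53) = 1
((((~P -> ((~P /\ Q) -> ((~Q -> Q) -> P))) -> P) /\ ~Q) /\ (~Q -> (~Q \/ P))) = min(0.22, 1) = 0.22
((~Q /\ (~Q /\ ((P \/ P) \/ Q))) /\ ((((~P -> ((~P /\ Q) -> ((~Q -> Q) -> P))) -> P) /\ ~Q) /\ (~Q -> (~Q \/ P)))) = min(0.22, 0.22) = 0.22

0.22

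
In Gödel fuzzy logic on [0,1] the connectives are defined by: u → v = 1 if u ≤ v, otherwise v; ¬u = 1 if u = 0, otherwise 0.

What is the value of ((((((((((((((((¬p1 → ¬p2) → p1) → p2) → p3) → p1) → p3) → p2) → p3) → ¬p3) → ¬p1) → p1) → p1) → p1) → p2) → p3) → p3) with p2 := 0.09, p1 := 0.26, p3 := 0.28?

¬p1: Gödel ¬ of 0.26 = 0 (operand ≠ 0)
¬p2: Gödel ¬ of 0.09 = 0 (operand ≠ 0)
(¬p1 → ¬p2): 0 ≤ 0, so result = 1
((¬p1 → ¬p2) → p1): 1 > 0.26, so result = 0.26
(((¬p1 → ¬p2) → p1) → p2): 0.26 > 0.09, so result = 0.09
((((¬p1 → ¬p2) → p1) → p2) → p3): 0.09 ≤ 0.28, so result = 1
(((((¬p1 → ¬p2) → p1) → p2) → p3) → p1): 1 > 0.26, so result = 0.26
((((((¬p1 → ¬p2) → p1) → p2) → p3) → p1) → p3): 0.26 ≤ 0.28, so result = 1
(((((((¬p1 → ¬p2) → p1) → p2) → p3) → p1) → p3) → p2): 1 > 0.09, so result = 0.09
((((((((¬p1 → ¬p2) → p1) → p2) → p3) → p1) → p3) → p2) → p3): 0.09 ≤ 0.28, so result = 1
¬p3: Gödel ¬ of 0.28 = 0 (operand ≠ 0)
(((((((((¬p1 → ¬p2) → p1) → p2) → p3) → p1) → p3) → p2) → p3) → ¬p3): 1 > 0, so result = 0
¬p1: Gödel ¬ of 0.26 = 0 (operand ≠ 0)
((((((((((¬p1 → ¬p2) → p1) → p2) → p3) → p1) → p3) → p2) → p3) → ¬p3) → ¬p1): 0 ≤ 0, so result = 1
(((((((((((¬p1 → ¬p2) → p1) → p2) → p3) → p1) → p3) → p2) → p3) → ¬p3) → ¬p1) → p1): 1 > 0.26, so result = 0.26
((((((((((((¬p1 → ¬p2) → p1) → p2) → p3) → p1) → p3) → p2) → p3) → ¬p3) → ¬p1) → p1) → p1): 0.26 ≤ 0.26, so result = 1
(((((((((((((¬p1 → ¬p2) → p1) → p2) → p3) → p1) → p3) → p2) → p3) → ¬p3) → ¬p1) → p1) → p1) → p1): 1 > 0.26, so result = 0.26
((((((((((((((¬p1 → ¬p2) → p1) → p2) → p3) → p1) → p3) → p2) → p3) → ¬p3) → ¬p1) → p1) → p1) → p1) → p2): 0.26 > 0.09, so result = 0.09
(((((((((((((((¬p1 → ¬p2) → p1) → p2) → p3) → p1) → p3) → p2) → p3) → ¬p3) → ¬p1) → p1) → p1) → p1) → p2) → p3): 0.09 ≤ 0.28, so result = 1
((((((((((((((((¬p1 → ¬p2) → p1) → p2) → p3) → p1) → p3) → p2) → p3) → ¬p3) → ¬p1) → p1) → p1) → p1) → p2) → p3) → p3): 1 > 0.28, so result = 0.28

0.28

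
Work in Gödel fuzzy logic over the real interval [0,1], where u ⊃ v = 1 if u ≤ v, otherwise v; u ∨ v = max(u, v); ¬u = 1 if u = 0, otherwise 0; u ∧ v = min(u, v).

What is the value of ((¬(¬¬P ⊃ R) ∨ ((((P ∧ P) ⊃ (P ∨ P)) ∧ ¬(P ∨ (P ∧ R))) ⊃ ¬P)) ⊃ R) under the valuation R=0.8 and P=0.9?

¬P: Gödel ¬ of 0.9 = 0 (operand ≠ 0)
¬¬P: Gödel ¬ of 0 = 1 (operand is 0)
(¬¬P ⊃ R): 1 > 0.8, so result = 0.8
¬(¬¬P ⊃ R): Gödel ¬ of 0.8 = 0 (operand ≠ 0)
(P ∧ P) = min(0.9, 0.9) = 0.9
(P ∨ P) = max(0.9, 0.9) = 0.9
((P ∧ P) ⊃ (P ∨ P)): 0.9 ≤ 0.9, so result = 1
(P ∧ R) = min(0.9, 0.8) = 0.8
(P ∨ (P ∧ R)) = max(0.9, 0.8) = 0.9
¬(P ∨ (P ∧ R)): Gödel ¬ of 0.9 = 0 (operand ≠ 0)
(((P ∧ P) ⊃ (P ∨ P)) ∧ ¬(P ∨ (P ∧ R))) = min(1, 0) = 0
¬P: Gödel ¬ of 0.9 = 0 (operand ≠ 0)
((((P ∧ P) ⊃ (P ∨ P)) ∧ ¬(P ∨ (P ∧ R))) ⊃ ¬P): 0 ≤ 0, so result = 1
(¬(¬¬P ⊃ R) ∨ ((((P ∧ P) ⊃ (P ∨ P)) ∧ ¬(P ∨ (P ∧ R))) ⊃ ¬P)) = max(0, 1) = 1
((¬(¬¬P ⊃ R) ∨ ((((P ∧ P) ⊃ (P ∨ P)) ∧ ¬(P ∨ (P ∧ R))) ⊃ ¬P)) ⊃ R): 1 > 0.8, so result = 0.8

0.80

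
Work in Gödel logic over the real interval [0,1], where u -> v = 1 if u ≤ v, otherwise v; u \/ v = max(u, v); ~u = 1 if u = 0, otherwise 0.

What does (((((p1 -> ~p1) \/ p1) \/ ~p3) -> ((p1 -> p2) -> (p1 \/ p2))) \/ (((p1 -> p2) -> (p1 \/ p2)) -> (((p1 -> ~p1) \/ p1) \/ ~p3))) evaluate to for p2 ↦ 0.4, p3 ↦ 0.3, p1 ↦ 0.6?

1.00

~p1: Gödel ¬ of 0.6 = 0 (operand ≠ 0)
(p1 -> ~p1): 0.6 > 0, so result = 0
((p1 -> ~p1) \/ p1) = max(0, 0.6) = 0.6
~p3: Gödel ¬ of 0.3 = 0 (operand ≠ 0)
(((p1 -> ~p1) \/ p1) \/ ~p3) = max(0.6, 0) = 0.6
(p1 -> p2): 0.6 > 0.4, so result = 0.4
(p1 \/ p2) = max(0.6, 0.4) = 0.6
((p1 -> p2) -> (p1 \/ p2)): 0.4 ≤ 0.6, so result = 1
((((p1 -> ~p1) \/ p1) \/ ~p3) -> ((p1 -> p2) -> (p1 \/ p2))): 0.6 ≤ 1, so result = 1
(p1 -> p2): 0.6 > 0.4, so result = 0.4
(p1 \/ p2) = max(0.6, 0.4) = 0.6
((p1 -> p2) -> (p1 \/ p2)): 0.4 ≤ 0.6, so result = 1
~p1: Gödel ¬ of 0.6 = 0 (operand ≠ 0)
(p1 -> ~p1): 0.6 > 0, so result = 0
((p1 -> ~p1) \/ p1) = max(0, 0.6) = 0.6
~p3: Gödel ¬ of 0.3 = 0 (operand ≠ 0)
(((p1 -> ~p1) \/ p1) \/ ~p3) = max(0.6, 0) = 0.6
(((p1 -> p2) -> (p1 \/ p2)) -> (((p1 -> ~p1) \/ p1) \/ ~p3)): 1 > 0.6, so result = 0.6
(((((p1 -> ~p1) \/ p1) \/ ~p3) -> ((p1 -> p2) -> (p1 \/ p2))) \/ (((p1 -> p2) -> (p1 \/ p2)) -> (((p1 -> ~p1) \/ p1) \/ ~p3))) = max(1, 0.6) = 1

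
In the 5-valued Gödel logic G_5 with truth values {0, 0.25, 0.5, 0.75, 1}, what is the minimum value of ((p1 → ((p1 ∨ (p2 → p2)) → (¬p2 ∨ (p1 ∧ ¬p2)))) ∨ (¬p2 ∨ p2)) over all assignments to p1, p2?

0.25

The minimum is attained at p1 = 0.25, p2 = 0.25:
  (p2 → p2): 0.25 ≤ 0.25, so result = 1
  (p1 ∨ (p2 → p2)) = max(0.25, 1) = 1
  ¬p2: Gödel ¬ of 0.25 = 0 (operand ≠ 0)
  ¬p2: Gödel ¬ of 0.25 = 0 (operand ≠ 0)
  (p1 ∧ ¬p2) = min(0.25, 0) = 0
  (¬p2 ∨ (p1 ∧ ¬p2)) = max(0, 0) = 0
  ((p1 ∨ (p2 → p2)) → (¬p2 ∨ (p1 ∧ ¬p2))): 1 > 0, so result = 0
  (p1 → ((p1 ∨ (p2 → p2)) → (¬p2 ∨ (p1 ∧ ¬p2)))): 0.25 > 0, so result = 0
  ¬p2: Gödel ¬ of 0.25 = 0 (operand ≠ 0)
  (¬p2 ∨ p2) = max(0, 0.25) = 0.25
  ((p1 → ((p1 ∨ (p2 → p2)) → (¬p2 ∨ (p1 ∧ ¬p2)))) ∨ (¬p2 ∨ p2)) = max(0, 0.25) = 0.25
Checking all 25 assignments confirms none give a value below 0.25.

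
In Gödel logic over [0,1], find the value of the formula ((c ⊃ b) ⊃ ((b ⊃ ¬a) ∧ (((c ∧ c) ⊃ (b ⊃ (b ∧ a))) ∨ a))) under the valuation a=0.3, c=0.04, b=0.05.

0.00

(c ⊃ b): 0.04 ≤ 0.05, so result = 1
¬a: Gödel ¬ of 0.3 = 0 (operand ≠ 0)
(b ⊃ ¬a): 0.05 > 0, so result = 0
(c ∧ c) = min(0.04, 0.04) = 0.04
(b ∧ a) = min(0.05, 0.3) = 0.05
(b ⊃ (b ∧ a)): 0.05 ≤ 0.05, so result = 1
((c ∧ c) ⊃ (b ⊃ (b ∧ a))): 0.04 ≤ 1, so result = 1
(((c ∧ c) ⊃ (b ⊃ (b ∧ a))) ∨ a) = max(1, 0.3) = 1
((b ⊃ ¬a) ∧ (((c ∧ c) ⊃ (b ⊃ (b ∧ a))) ∨ a)) = min(0, 1) = 0
((c ⊃ b) ⊃ ((b ⊃ ¬a) ∧ (((c ∧ c) ⊃ (b ⊃ (b ∧ a))) ∨ a))): 1 > 0, so result = 0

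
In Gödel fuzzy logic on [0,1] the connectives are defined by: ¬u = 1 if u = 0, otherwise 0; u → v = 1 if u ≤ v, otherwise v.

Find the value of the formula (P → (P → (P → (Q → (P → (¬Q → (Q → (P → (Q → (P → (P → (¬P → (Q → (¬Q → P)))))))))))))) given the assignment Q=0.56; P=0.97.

1.00

¬Q: Gödel ¬ of 0.56 = 0 (operand ≠ 0)
¬P: Gödel ¬ of 0.97 = 0 (operand ≠ 0)
¬Q: Gödel ¬ of 0.56 = 0 (operand ≠ 0)
(¬Q → P): 0 ≤ 0.97, so result = 1
(Q → (¬Q → P)): 0.56 ≤ 1, so result = 1
(¬P → (Q → (¬Q → P))): 0 ≤ 1, so result = 1
(P → (¬P → (Q → (¬Q → P)))): 0.97 ≤ 1, so result = 1
(P → (P → (¬P → (Q → (¬Q → P))))): 0.97 ≤ 1, so result = 1
(Q → (P → (P → (¬P → (Q → (¬Q → P)))))): 0.56 ≤ 1, so result = 1
(P → (Q → (P → (P → (¬P → (Q → (¬Q → P))))))): 0.97 ≤ 1, so result = 1
(Q → (P → (Q → (P → (P → (¬P → (Q → (¬Q → P)))))))): 0.56 ≤ 1, so result = 1
(¬Q → (Q → (P → (Q → (P → (P → (¬P → (Q → (¬Q → P))))))))): 0 ≤ 1, so result = 1
(P → (¬Q → (Q → (P → (Q → (P → (P → (¬P → (Q → (¬Q → P)))))))))): 0.97 ≤ 1, so result = 1
(Q → (P → (¬Q → (Q → (P → (Q → (P → (P → (¬P → (Q → (¬Q → P))))))))))): 0.56 ≤ 1, so result = 1
(P → (Q → (P → (¬Q → (Q → (P → (Q → (P → (P → (¬P → (Q → (¬Q → P)))))))))))): 0.97 ≤ 1, so result = 1
(P → (P → (Q → (P → (¬Q → (Q → (P → (Q → (P → (P → (¬P → (Q → (¬Q → P))))))))))))): 0.97 ≤ 1, so result = 1
(P → (P → (P → (Q → (P → (¬Q → (Q → (P → (Q → (P → (P → (¬P → (Q → (¬Q → P)))))))))))))): 0.97 ≤ 1, so result = 1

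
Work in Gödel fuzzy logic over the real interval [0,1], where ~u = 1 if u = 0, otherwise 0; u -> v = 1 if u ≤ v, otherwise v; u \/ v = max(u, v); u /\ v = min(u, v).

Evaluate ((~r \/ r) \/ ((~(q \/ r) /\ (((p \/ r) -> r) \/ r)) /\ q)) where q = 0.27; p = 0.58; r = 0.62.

0.62

~r: Gödel ¬ of 0.62 = 0 (operand ≠ 0)
(~r \/ r) = max(0, 0.62) = 0.62
(q \/ r) = max(0.27, 0.62) = 0.62
~(q \/ r): Gödel ¬ of 0.62 = 0 (operand ≠ 0)
(p \/ r) = max(0.58, 0.62) = 0.62
((p \/ r) -> r): 0.62 ≤ 0.62, so result = 1
(((p \/ r) -> r) \/ r) = max(1, 0.62) = 1
(~(q \/ r) /\ (((p \/ r) -> r) \/ r)) = min(0, 1) = 0
((~(q \/ r) /\ (((p \/ r) -> r) \/ r)) /\ q) = min(0, 0.27) = 0
((~r \/ r) \/ ((~(q \/ r) /\ (((p \/ r) -> r) \/ r)) /\ q)) = max(0.62, 0) = 0.62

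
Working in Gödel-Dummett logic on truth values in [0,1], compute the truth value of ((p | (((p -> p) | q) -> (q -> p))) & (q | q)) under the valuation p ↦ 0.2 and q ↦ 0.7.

0.20

(p -> p): 0.2 ≤ 0.2, so result = 1
((p -> p) | q) = max(1, 0.7) = 1
(q -> p): 0.7 > 0.2, so result = 0.2
(((p -> p) | q) -> (q -> p)): 1 > 0.2, so result = 0.2
(p | (((p -> p) | q) -> (q -> p))) = max(0.2, 0.2) = 0.2
(q | q) = max(0.7, 0.7) = 0.7
((p | (((p -> p) | q) -> (q -> p))) & (q | q)) = min(0.2, 0.7) = 0.2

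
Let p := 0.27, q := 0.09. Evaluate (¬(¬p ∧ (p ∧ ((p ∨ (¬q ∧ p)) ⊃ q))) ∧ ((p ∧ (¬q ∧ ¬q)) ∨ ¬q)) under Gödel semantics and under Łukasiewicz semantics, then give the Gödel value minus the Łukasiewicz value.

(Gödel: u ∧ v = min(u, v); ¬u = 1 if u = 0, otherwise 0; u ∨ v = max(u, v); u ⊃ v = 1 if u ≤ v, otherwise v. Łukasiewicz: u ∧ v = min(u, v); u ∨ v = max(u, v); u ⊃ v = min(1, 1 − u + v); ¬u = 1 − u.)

Gödel evaluation:
  ¬p: Gödel ¬ of 0.27 = 0 (operand ≠ 0)
  ¬q: Gödel ¬ of 0.09 = 0 (operand ≠ 0)
  (¬q ∧ p) = min(0, 0.27) = 0
  (p ∨ (¬q ∧ p)) = max(0.27, 0) = 0.27
  ((p ∨ (¬q ∧ p)) ⊃ q): 0.27 > 0.09, so result = 0.09
  (p ∧ ((p ∨ (¬q ∧ p)) ⊃ q)) = min(0.27, 0.09) = 0.09
  (¬p ∧ (p ∧ ((p ∨ (¬q ∧ p)) ⊃ q))) = min(0, 0.09) = 0
  ¬(¬p ∧ (p ∧ ((p ∨ (¬q ∧ p)) ⊃ q))): Gödel ¬ of 0 = 1 (operand is 0)
  ¬q: Gödel ¬ of 0.09 = 0 (operand ≠ 0)
  ¬q: Gödel ¬ of 0.09 = 0 (operand ≠ 0)
  (¬q ∧ ¬q) = min(0, 0) = 0
  (p ∧ (¬q ∧ ¬q)) = min(0.27, 0) = 0
  ¬q: Gödel ¬ of 0.09 = 0 (operand ≠ 0)
  ((p ∧ (¬q ∧ ¬q)) ∨ ¬q) = max(0, 0) = 0
  (¬(¬p ∧ (p ∧ ((p ∨ (¬q ∧ p)) ⊃ q))) ∧ ((p ∧ (¬q ∧ ¬q)) ∨ ¬q)) = min(1, 0) = 0
  Gödel value = 0
Łukasiewicz evaluation:
  ¬p: Łukasiewicz ¬ gives 1 − 0.27 = 0.73
  ¬q: Łukasiewicz ¬ gives 1 − 0.09 = 0.91
  (¬q ∧ p) = min(0.91, 0.27) = 0.27
  (p ∨ (¬q ∧ p)) = max(0.27, 0.27) = 0.27
  ((p ∨ (¬q ∧ p)) ⊃ q): min(1, 1 − 0.27 + 0.09) = 0.82
  (p ∧ ((p ∨ (¬q ∧ p)) ⊃ q)) = min(0.27, 0.82) = 0.27
  (¬p ∧ (p ∧ ((p ∨ (¬q ∧ p)) ⊃ q))) = min(0.73, 0.27) = 0.27
  ¬(¬p ∧ (p ∧ ((p ∨ (¬q ∧ p)) ⊃ q))): Łukasiewicz ¬ gives 1 − 0.27 = 0.73
  ¬q: Łukasiewicz ¬ gives 1 − 0.09 = 0.91
  ¬q: Łukasiewicz ¬ gives 1 − 0.09 = 0.91
  (¬q ∧ ¬q) = min(0.91, 0.91) = 0.91
  (p ∧ (¬q ∧ ¬q)) = min(0.27, 0.91) = 0.27
  ¬q: Łukasiewicz ¬ gives 1 − 0.09 = 0.91
  ((p ∧ (¬q ∧ ¬q)) ∨ ¬q) = max(0.27, 0.91) = 0.91
  (¬(¬p ∧ (p ∧ ((p ∨ (¬q ∧ p)) ⊃ q))) ∧ ((p ∧ (¬q ∧ ¬q)) ∨ ¬q)) = min(0.73, 0.91) = 0.73
  Łukasiewicz value = 0.73
Difference: 0 − 0.73 = -0.73

-0.73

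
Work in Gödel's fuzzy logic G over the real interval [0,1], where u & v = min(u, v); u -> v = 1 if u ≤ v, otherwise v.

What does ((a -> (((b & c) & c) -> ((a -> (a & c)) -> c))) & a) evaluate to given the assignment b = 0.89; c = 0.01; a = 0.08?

(b & c) = min(0.89, 0.01) = 0.01
((b & c) & c) = min(0.01, 0.01) = 0.01
(a & c) = min(0.08, 0.01) = 0.01
(a -> (a & c)): 0.08 > 0.01, so result = 0.01
((a -> (a & c)) -> c): 0.01 ≤ 0.01, so result = 1
(((b & c) & c) -> ((a -> (a & c)) -> c)): 0.01 ≤ 1, so result = 1
(a -> (((b & c) & c) -> ((a -> (a & c)) -> c))): 0.08 ≤ 1, so result = 1
((a -> (((b & c) & c) -> ((a -> (a & c)) -> c))) & a) = min(1, 0.08) = 0.08

0.08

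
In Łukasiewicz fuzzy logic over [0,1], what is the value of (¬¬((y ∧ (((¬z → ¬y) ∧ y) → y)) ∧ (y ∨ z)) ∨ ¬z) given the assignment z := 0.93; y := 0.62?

0.62

¬z: Łukasiewicz ¬ gives 1 − 0.93 = 0.07
¬y: Łukasiewicz ¬ gives 1 − 0.62 = 0.38
(¬z → ¬y): min(1, 1 − 0.07 + 0.38) = 1
((¬z → ¬y) ∧ y) = min(1, 0.62) = 0.62
(((¬z → ¬y) ∧ y) → y): min(1, 1 − 0.62 + 0.62) = 1
(y ∧ (((¬z → ¬y) ∧ y) → y)) = min(0.62, 1) = 0.62
(y ∨ z) = max(0.62, 0.93) = 0.93
((y ∧ (((¬z → ¬y) ∧ y) → y)) ∧ (y ∨ z)) = min(0.62, 0.93) = 0.62
¬((y ∧ (((¬z → ¬y) ∧ y) → y)) ∧ (y ∨ z)): Łukasiewicz ¬ gives 1 − 0.62 = 0.38
¬¬((y ∧ (((¬z → ¬y) ∧ y) → y)) ∧ (y ∨ z)): Łukasiewicz ¬ gives 1 − 0.38 = 0.62
¬z: Łukasiewicz ¬ gives 1 − 0.93 = 0.07
(¬¬((y ∧ (((¬z → ¬y) ∧ y) → y)) ∧ (y ∨ z)) ∨ ¬z) = max(0.62, 0.07) = 0.62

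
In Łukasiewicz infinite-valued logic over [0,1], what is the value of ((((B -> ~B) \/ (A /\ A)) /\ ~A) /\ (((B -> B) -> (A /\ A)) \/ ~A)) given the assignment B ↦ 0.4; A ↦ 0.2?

0.80

~B: Łukasiewicz ¬ gives 1 − 0.4 = 0.6
(B -> ~B): min(1, 1 − 0.4 + 0.6) = 1
(A /\ A) = min(0.2, 0.2) = 0.2
((B -> ~B) \/ (A /\ A)) = max(1, 0.2) = 1
~A: Łukasiewicz ¬ gives 1 − 0.2 = 0.8
(((B -> ~B) \/ (A /\ A)) /\ ~A) = min(1, 0.8) = 0.8
(B -> B): min(1, 1 − 0.4 + 0.4) = 1
(A /\ A) = min(0.2, 0.2) = 0.2
((B -> B) -> (A /\ A)): min(1, 1 − 1 + 0.2) = 0.2
~A: Łukasiewicz ¬ gives 1 − 0.2 = 0.8
(((B -> B) -> (A /\ A)) \/ ~A) = max(0.2, 0.8) = 0.8
((((B -> ~B) \/ (A /\ A)) /\ ~A) /\ (((B -> B) -> (A /\ A)) \/ ~A)) = min(0.8, 0.8) = 0.8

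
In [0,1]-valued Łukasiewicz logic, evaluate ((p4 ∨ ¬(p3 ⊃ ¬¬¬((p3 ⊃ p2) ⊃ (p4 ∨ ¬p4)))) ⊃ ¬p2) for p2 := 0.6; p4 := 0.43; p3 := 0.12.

(p3 ⊃ p2): min(1, 1 − 0.12 + 0.6) = 1
¬p4: Łukasiewicz ¬ gives 1 − 0.43 = 0.57
(p4 ∨ ¬p4) = max(0.43, 0.57) = 0.57
((p3 ⊃ p2) ⊃ (p4 ∨ ¬p4)): min(1, 1 − 1 + 0.57) = 0.57
¬((p3 ⊃ p2) ⊃ (p4 ∨ ¬p4)): Łukasiewicz ¬ gives 1 − 0.57 = 0.43
¬¬((p3 ⊃ p2) ⊃ (p4 ∨ ¬p4)): Łukasiewicz ¬ gives 1 − 0.43 = 0.57
¬¬¬((p3 ⊃ p2) ⊃ (p4 ∨ ¬p4)): Łukasiewicz ¬ gives 1 − 0.57 = 0.43
(p3 ⊃ ¬¬¬((p3 ⊃ p2) ⊃ (p4 ∨ ¬p4))): min(1, 1 − 0.12 + 0.43) = 1
¬(p3 ⊃ ¬¬¬((p3 ⊃ p2) ⊃ (p4 ∨ ¬p4))): Łukasiewicz ¬ gives 1 − 1 = 0
(p4 ∨ ¬(p3 ⊃ ¬¬¬((p3 ⊃ p2) ⊃ (p4 ∨ ¬p4)))) = max(0.43, 0) = 0.43
¬p2: Łukasiewicz ¬ gives 1 − 0.6 = 0.4
((p4 ∨ ¬(p3 ⊃ ¬¬¬((p3 ⊃ p2) ⊃ (p4 ∨ ¬p4)))) ⊃ ¬p2): min(1, 1 − 0.43 + 0.4) = 0.97

0.97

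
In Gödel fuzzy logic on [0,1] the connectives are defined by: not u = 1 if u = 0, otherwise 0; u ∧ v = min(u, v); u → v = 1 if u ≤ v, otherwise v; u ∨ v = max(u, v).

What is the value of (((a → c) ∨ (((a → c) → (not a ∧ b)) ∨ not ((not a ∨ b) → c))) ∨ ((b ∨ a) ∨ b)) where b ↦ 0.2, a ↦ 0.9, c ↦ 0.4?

0.90

(a → c): 0.9 > 0.4, so result = 0.4
(a → c): 0.9 > 0.4, so result = 0.4
not a: Gödel ¬ of 0.9 = 0 (operand ≠ 0)
(not a ∧ b) = min(0, 0.2) = 0
((a → c) → (not a ∧ b)): 0.4 > 0, so result = 0
not a: Gödel ¬ of 0.9 = 0 (operand ≠ 0)
(not a ∨ b) = max(0, 0.2) = 0.2
((not a ∨ b) → c): 0.2 ≤ 0.4, so result = 1
not ((not a ∨ b) → c): Gödel ¬ of 1 = 0 (operand ≠ 0)
(((a → c) → (not a ∧ b)) ∨ not ((not a ∨ b) → c)) = max(0, 0) = 0
((a → c) ∨ (((a → c) → (not a ∧ b)) ∨ not ((not a ∨ b) → c))) = max(0.4, 0) = 0.4
(b ∨ a) = max(0.2, 0.9) = 0.9
((b ∨ a) ∨ b) = max(0.9, 0.2) = 0.9
(((a → c) ∨ (((a → c) → (not a ∧ b)) ∨ not ((not a ∨ b) → c))) ∨ ((b ∨ a) ∨ b)) = max(0.4, 0.9) = 0.9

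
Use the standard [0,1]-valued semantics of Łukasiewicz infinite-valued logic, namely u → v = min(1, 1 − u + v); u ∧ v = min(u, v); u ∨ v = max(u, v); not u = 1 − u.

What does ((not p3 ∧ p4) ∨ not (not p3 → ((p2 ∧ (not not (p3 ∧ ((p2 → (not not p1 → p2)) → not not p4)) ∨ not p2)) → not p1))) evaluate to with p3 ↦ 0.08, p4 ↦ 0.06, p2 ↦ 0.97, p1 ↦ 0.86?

0.06

not p3: Łukasiewicz ¬ gives 1 − 0.08 = 0.92
(not p3 ∧ p4) = min(0.92, 0.06) = 0.06
not p3: Łukasiewicz ¬ gives 1 − 0.08 = 0.92
not p1: Łukasiewicz ¬ gives 1 − 0.86 = 0.14
not not p1: Łukasiewicz ¬ gives 1 − 0.14 = 0.86
(not not p1 → p2): min(1, 1 − 0.86 + 0.97) = 1
(p2 → (not not p1 → p2)): min(1, 1 − 0.97 + 1) = 1
not p4: Łukasiewicz ¬ gives 1 − 0.06 = 0.94
not not p4: Łukasiewicz ¬ gives 1 − 0.94 = 0.06
((p2 → (not not p1 → p2)) → not not p4): min(1, 1 − 1 + 0.06) = 0.06
(p3 ∧ ((p2 → (not not p1 → p2)) → not not p4)) = min(0.08, 0.06) = 0.06
not (p3 ∧ ((p2 → (not not p1 → p2)) → not not p4)): Łukasiewicz ¬ gives 1 − 0.06 = 0.94
not not (p3 ∧ ((p2 → (not not p1 → p2)) → not not p4)): Łukasiewicz ¬ gives 1 − 0.94 = 0.06
not p2: Łukasiewicz ¬ gives 1 − 0.97 = 0.03
(not not (p3 ∧ ((p2 → (not not p1 → p2)) → not not p4)) ∨ not p2) = max(0.06, 0.03) = 0.06
(p2 ∧ (not not (p3 ∧ ((p2 → (not not p1 → p2)) → not not p4)) ∨ not p2)) = min(0.97, 0.06) = 0.06
not p1: Łukasiewicz ¬ gives 1 − 0.86 = 0.14
((p2 ∧ (not not (p3 ∧ ((p2 → (not not p1 → p2)) → not not p4)) ∨ not p2)) → not p1): min(1, 1 − 0.06 + 0.14) = 1
(not p3 → ((p2 ∧ (not not (p3 ∧ ((p2 → (not not p1 → p2)) → not not p4)) ∨ not p2)) → not p1)): min(1, 1 − 0.92 + 1) = 1
not (not p3 → ((p2 ∧ (not not (p3 ∧ ((p2 → (not not p1 → p2)) → not not p4)) ∨ not p2)) → not p1)): Łukasiewicz ¬ gives 1 − 1 = 0
((not p3 ∧ p4) ∨ not (not p3 → ((p2 ∧ (not not (p3 ∧ ((p2 → (not not p1 → p2)) → not not p4)) ∨ not p2)) → not p1))) = max(0.06, 0) = 0.06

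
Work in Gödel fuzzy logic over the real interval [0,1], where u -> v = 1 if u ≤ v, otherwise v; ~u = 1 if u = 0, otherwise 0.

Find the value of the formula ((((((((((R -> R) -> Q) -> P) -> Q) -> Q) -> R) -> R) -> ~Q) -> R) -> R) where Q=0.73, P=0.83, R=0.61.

(R -> R): 0.61 ≤ 0.61, so result = 1
((R -> R) -> Q): 1 > 0.73, so result = 0.73
(((R -> R) -> Q) -> P): 0.73 ≤ 0.83, so result = 1
((((R -> R) -> Q) -> P) -> Q): 1 > 0.73, so result = 0.73
(((((R -> R) -> Q) -> P) -> Q) -> Q): 0.73 ≤ 0.73, so result = 1
((((((R -> R) -> Q) -> P) -> Q) -> Q) -> R): 1 > 0.61, so result = 0.61
(((((((R -> R) -> Q) -> P) -> Q) -> Q) -> R) -> R): 0.61 ≤ 0.61, so result = 1
~Q: Gödel ¬ of 0.73 = 0 (operand ≠ 0)
((((((((R -> R) -> Q) -> P) -> Q) -> Q) -> R) -> R) -> ~Q): 1 > 0, so result = 0
(((((((((R -> R) -> Q) -> P) -> Q) -> Q) -> R) -> R) -> ~Q) -> R): 0 ≤ 0.61, so result = 1
((((((((((R -> R) -> Q) -> P) -> Q) -> Q) -> R) -> R) -> ~Q) -> R) -> R): 1 > 0.61, so result = 0.61

0.61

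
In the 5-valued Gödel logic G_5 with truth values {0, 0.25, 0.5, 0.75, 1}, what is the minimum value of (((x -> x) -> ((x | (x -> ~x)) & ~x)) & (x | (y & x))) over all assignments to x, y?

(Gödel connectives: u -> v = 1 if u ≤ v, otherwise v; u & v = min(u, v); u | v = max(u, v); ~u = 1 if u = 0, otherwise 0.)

0.00

The minimum is attained at x = 0, y = 0:
  (x -> x): 0 ≤ 0, so result = 1
  ~x: Gödel ¬ of 0 = 1 (operand is 0)
  (x -> ~x): 0 ≤ 1, so result = 1
  (x | (x -> ~x)) = max(0, 1) = 1
  ~x: Gödel ¬ of 0 = 1 (operand is 0)
  ((x | (x -> ~x)) & ~x) = min(1, 1) = 1
  ((x -> x) -> ((x | (x -> ~x)) & ~x)): 1 ≤ 1, so result = 1
  (y & x) = min(0, 0) = 0
  (x | (y & x)) = max(0, 0) = 0
  (((x -> x) -> ((x | (x -> ~x)) & ~x)) & (x | (y & x))) = min(1, 0) = 0
Checking all 25 assignments confirms none give a value below 0.00.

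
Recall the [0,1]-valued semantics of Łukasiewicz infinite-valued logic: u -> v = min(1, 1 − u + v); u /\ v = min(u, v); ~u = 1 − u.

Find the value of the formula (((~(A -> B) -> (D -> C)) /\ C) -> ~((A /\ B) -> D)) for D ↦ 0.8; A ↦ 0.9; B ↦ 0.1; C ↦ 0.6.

(A -> B): min(1, 1 − 0.9 + 0.1) = 0.2
~(A -> B): Łukasiewicz ¬ gives 1 − 0.2 = 0.8
(D -> C): min(1, 1 − 0.8 + 0.6) = 0.8
(~(A -> B) -> (D -> C)): min(1, 1 − 0.8 + 0.8) = 1
((~(A -> B) -> (D -> C)) /\ C) = min(1, 0.6) = 0.6
(A /\ B) = min(0.9, 0.1) = 0.1
((A /\ B) -> D): min(1, 1 − 0.1 + 0.8) = 1
~((A /\ B) -> D): Łukasiewicz ¬ gives 1 − 1 = 0
(((~(A -> B) -> (D -> C)) /\ C) -> ~((A /\ B) -> D)): min(1, 1 − 0.6 + 0) = 0.4

0.40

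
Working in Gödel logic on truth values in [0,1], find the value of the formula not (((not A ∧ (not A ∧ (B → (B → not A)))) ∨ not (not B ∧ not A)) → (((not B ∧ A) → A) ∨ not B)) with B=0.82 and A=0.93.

not A: Gödel ¬ of 0.93 = 0 (operand ≠ 0)
not A: Gödel ¬ of 0.93 = 0 (operand ≠ 0)
not A: Gödel ¬ of 0.93 = 0 (operand ≠ 0)
(B → not A): 0.82 > 0, so result = 0
(B → (B → not A)): 0.82 > 0, so result = 0
(not A ∧ (B → (B → not A))) = min(0, 0) = 0
(not A ∧ (not A ∧ (B → (B → not A)))) = min(0, 0) = 0
not B: Gödel ¬ of 0.82 = 0 (operand ≠ 0)
not A: Gödel ¬ of 0.93 = 0 (operand ≠ 0)
(not B ∧ not A) = min(0, 0) = 0
not (not B ∧ not A): Gödel ¬ of 0 = 1 (operand is 0)
((not A ∧ (not A ∧ (B → (B → not A)))) ∨ not (not B ∧ not A)) = max(0, 1) = 1
not B: Gödel ¬ of 0.82 = 0 (operand ≠ 0)
(not B ∧ A) = min(0, 0.93) = 0
((not B ∧ A) → A): 0 ≤ 0.93, so result = 1
not B: Gödel ¬ of 0.82 = 0 (operand ≠ 0)
(((not B ∧ A) → A) ∨ not B) = max(1, 0) = 1
(((not A ∧ (not A ∧ (B → (B → not A)))) ∨ not (not B ∧ not A)) → (((not B ∧ A) → A) ∨ not B)): 1 ≤ 1, so result = 1
not (((not A ∧ (not A ∧ (B → (B → not A)))) ∨ not (not B ∧ not A)) → (((not B ∧ A) → A) ∨ not B)): Gödel ¬ of 1 = 0 (operand ≠ 0)

0.00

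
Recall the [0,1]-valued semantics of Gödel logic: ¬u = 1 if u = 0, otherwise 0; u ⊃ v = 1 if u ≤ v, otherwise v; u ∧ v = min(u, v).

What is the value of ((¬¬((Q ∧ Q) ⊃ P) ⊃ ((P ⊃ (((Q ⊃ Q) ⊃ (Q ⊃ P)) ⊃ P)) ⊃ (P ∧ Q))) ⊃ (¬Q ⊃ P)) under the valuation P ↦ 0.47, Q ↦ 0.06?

1.00

(Q ∧ Q) = min(0.06, 0.06) = 0.06
((Q ∧ Q) ⊃ P): 0.06 ≤ 0.47, so result = 1
¬((Q ∧ Q) ⊃ P): Gödel ¬ of 1 = 0 (operand ≠ 0)
¬¬((Q ∧ Q) ⊃ P): Gödel ¬ of 0 = 1 (operand is 0)
(Q ⊃ Q): 0.06 ≤ 0.06, so result = 1
(Q ⊃ P): 0.06 ≤ 0.47, so result = 1
((Q ⊃ Q) ⊃ (Q ⊃ P)): 1 ≤ 1, so result = 1
(((Q ⊃ Q) ⊃ (Q ⊃ P)) ⊃ P): 1 > 0.47, so result = 0.47
(P ⊃ (((Q ⊃ Q) ⊃ (Q ⊃ P)) ⊃ P)): 0.47 ≤ 0.47, so result = 1
(P ∧ Q) = min(0.47, 0.06) = 0.06
((P ⊃ (((Q ⊃ Q) ⊃ (Q ⊃ P)) ⊃ P)) ⊃ (P ∧ Q)): 1 > 0.06, so result = 0.06
(¬¬((Q ∧ Q) ⊃ P) ⊃ ((P ⊃ (((Q ⊃ Q) ⊃ (Q ⊃ P)) ⊃ P)) ⊃ (P ∧ Q))): 1 > 0.06, so result = 0.06
¬Q: Gödel ¬ of 0.06 = 0 (operand ≠ 0)
(¬Q ⊃ P): 0 ≤ 0.47, so result = 1
((¬¬((Q ∧ Q) ⊃ P) ⊃ ((P ⊃ (((Q ⊃ Q) ⊃ (Q ⊃ P)) ⊃ P)) ⊃ (P ∧ Q))) ⊃ (¬Q ⊃ P)): 0.06 ≤ 1, so result = 1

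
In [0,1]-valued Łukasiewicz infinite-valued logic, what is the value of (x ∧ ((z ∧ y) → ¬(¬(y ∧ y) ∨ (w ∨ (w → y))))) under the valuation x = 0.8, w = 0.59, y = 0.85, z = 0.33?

0.67

(z ∧ y) = min(0.33, 0.85) = 0.33
(y ∧ y) = min(0.85, 0.85) = 0.85
¬(y ∧ y): Łukasiewicz ¬ gives 1 − 0.85 = 0.15
(w → y): min(1, 1 − 0.59 + 0.85) = 1
(w ∨ (w → y)) = max(0.59, 1) = 1
(¬(y ∧ y) ∨ (w ∨ (w → y))) = max(0.15, 1) = 1
¬(¬(y ∧ y) ∨ (w ∨ (w → y))): Łukasiewicz ¬ gives 1 − 1 = 0
((z ∧ y) → ¬(¬(y ∧ y) ∨ (w ∨ (w → y)))): min(1, 1 − 0.33 + 0) = 0.67
(x ∧ ((z ∧ y) → ¬(¬(y ∧ y) ∨ (w ∨ (w → y))))) = min(0.8, 0.67) = 0.67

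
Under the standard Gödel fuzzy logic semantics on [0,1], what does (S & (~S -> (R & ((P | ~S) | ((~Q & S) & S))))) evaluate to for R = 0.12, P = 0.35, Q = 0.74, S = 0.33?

0.33

~S: Gödel ¬ of 0.33 = 0 (operand ≠ 0)
~S: Gödel ¬ of 0.33 = 0 (operand ≠ 0)
(P | ~S) = max(0.35, 0) = 0.35
~Q: Gödel ¬ of 0.74 = 0 (operand ≠ 0)
(~Q & S) = min(0, 0.33) = 0
((~Q & S) & S) = min(0, 0.33) = 0
((P | ~S) | ((~Q & S) & S)) = max(0.35, 0) = 0.35
(R & ((P | ~S) | ((~Q & S) & S))) = min(0.12, 0.35) = 0.12
(~S -> (R & ((P | ~S) | ((~Q & S) & S)))): 0 ≤ 0.12, so result = 1
(S & (~S -> (R & ((P | ~S) | ((~Q & S) & S))))) = min(0.33, 1) = 0.33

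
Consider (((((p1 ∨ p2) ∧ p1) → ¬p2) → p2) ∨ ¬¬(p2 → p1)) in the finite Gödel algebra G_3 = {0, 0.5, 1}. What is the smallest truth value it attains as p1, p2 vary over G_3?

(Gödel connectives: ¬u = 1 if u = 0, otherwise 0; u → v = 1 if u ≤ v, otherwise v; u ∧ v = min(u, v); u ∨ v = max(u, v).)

0.50

The minimum is attained at p1 = 0, p2 = 0.5:
  (p1 ∨ p2) = max(0, 0.5) = 0.5
  ((p1 ∨ p2) ∧ p1) = min(0.5, 0) = 0
  ¬p2: Gödel ¬ of 0.5 = 0 (operand ≠ 0)
  (((p1 ∨ p2) ∧ p1) → ¬p2): 0 ≤ 0, so result = 1
  ((((p1 ∨ p2) ∧ p1) → ¬p2) → p2): 1 > 0.5, so result = 0.5
  (p2 → p1): 0.5 > 0, so result = 0
  ¬(p2 → p1): Gödel ¬ of 0 = 1 (operand is 0)
  ¬¬(p2 → p1): Gödel ¬ of 1 = 0 (operand ≠ 0)
  (((((p1 ∨ p2) ∧ p1) → ¬p2) → p2) ∨ ¬¬(p2 → p1)) = max(0.5, 0) = 0.5
Checking all 9 assignments confirms none give a value below 0.50.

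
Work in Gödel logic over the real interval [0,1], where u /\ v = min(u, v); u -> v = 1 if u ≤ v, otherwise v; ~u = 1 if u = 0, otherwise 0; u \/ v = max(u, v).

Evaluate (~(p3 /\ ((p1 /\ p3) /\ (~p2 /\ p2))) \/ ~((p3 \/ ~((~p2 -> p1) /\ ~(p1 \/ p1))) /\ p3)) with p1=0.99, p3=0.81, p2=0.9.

1.00

(p1 /\ p3) = min(0.99, 0.81) = 0.81
~p2: Gödel ¬ of 0.9 = 0 (operand ≠ 0)
(~p2 /\ p2) = min(0, 0.9) = 0
((p1 /\ p3) /\ (~p2 /\ p2)) = min(0.81, 0) = 0
(p3 /\ ((p1 /\ p3) /\ (~p2 /\ p2))) = min(0.81, 0) = 0
~(p3 /\ ((p1 /\ p3) /\ (~p2 /\ p2))): Gödel ¬ of 0 = 1 (operand is 0)
~p2: Gödel ¬ of 0.9 = 0 (operand ≠ 0)
(~p2 -> p1): 0 ≤ 0.99, so result = 1
(p1 \/ p1) = max(0.99, 0.99) = 0.99
~(p1 \/ p1): Gödel ¬ of 0.99 = 0 (operand ≠ 0)
((~p2 -> p1) /\ ~(p1 \/ p1)) = min(1, 0) = 0
~((~p2 -> p1) /\ ~(p1 \/ p1)): Gödel ¬ of 0 = 1 (operand is 0)
(p3 \/ ~((~p2 -> p1) /\ ~(p1 \/ p1))) = max(0.81, 1) = 1
((p3 \/ ~((~p2 -> p1) /\ ~(p1 \/ p1))) /\ p3) = min(1, 0.81) = 0.81
~((p3 \/ ~((~p2 -> p1) /\ ~(p1 \/ p1))) /\ p3): Gödel ¬ of 0.81 = 0 (operand ≠ 0)
(~(p3 /\ ((p1 /\ p3) /\ (~p2 /\ p2))) \/ ~((p3 \/ ~((~p2 -> p1) /\ ~(p1 \/ p1))) /\ p3)) = max(1, 0) = 1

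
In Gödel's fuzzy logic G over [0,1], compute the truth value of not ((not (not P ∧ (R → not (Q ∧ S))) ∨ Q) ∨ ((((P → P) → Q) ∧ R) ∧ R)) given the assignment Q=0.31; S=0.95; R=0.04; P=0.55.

0.00

not P: Gödel ¬ of 0.55 = 0 (operand ≠ 0)
(Q ∧ S) = min(0.31, 0.95) = 0.31
not (Q ∧ S): Gödel ¬ of 0.31 = 0 (operand ≠ 0)
(R → not (Q ∧ S)): 0.04 > 0, so result = 0
(not P ∧ (R → not (Q ∧ S))) = min(0, 0) = 0
not (not P ∧ (R → not (Q ∧ S))): Gödel ¬ of 0 = 1 (operand is 0)
(not (not P ∧ (R → not (Q ∧ S))) ∨ Q) = max(1, 0.31) = 1
(P → P): 0.55 ≤ 0.55, so result = 1
((P → P) → Q): 1 > 0.31, so result = 0.31
(((P → P) → Q) ∧ R) = min(0.31, 0.04) = 0.04
((((P → P) → Q) ∧ R) ∧ R) = min(0.04, 0.04) = 0.04
((not (not P ∧ (R → not (Q ∧ S))) ∨ Q) ∨ ((((P → P) → Q) ∧ R) ∧ R)) = max(1, 0.04) = 1
not ((not (not P ∧ (R → not (Q ∧ S))) ∨ Q) ∨ ((((P → P) → Q) ∧ R) ∧ R)): Gödel ¬ of 1 = 0 (operand ≠ 0)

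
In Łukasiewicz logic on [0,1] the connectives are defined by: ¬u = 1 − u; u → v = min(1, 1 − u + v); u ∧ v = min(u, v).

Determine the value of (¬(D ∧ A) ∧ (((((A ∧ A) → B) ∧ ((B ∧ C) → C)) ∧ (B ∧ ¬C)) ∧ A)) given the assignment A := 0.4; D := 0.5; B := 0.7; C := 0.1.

0.40

(D ∧ A) = min(0.5, 0.4) = 0.4
¬(D ∧ A): Łukasiewicz ¬ gives 1 − 0.4 = 0.6
(A ∧ A) = min(0.4, 0.4) = 0.4
((A ∧ A) → B): min(1, 1 − 0.4 + 0.7) = 1
(B ∧ C) = min(0.7, 0.1) = 0.1
((B ∧ C) → C): min(1, 1 − 0.1 + 0.1) = 1
(((A ∧ A) → B) ∧ ((B ∧ C) → C)) = min(1, 1) = 1
¬C: Łukasiewicz ¬ gives 1 − 0.1 = 0.9
(B ∧ ¬C) = min(0.7, 0.9) = 0.7
((((A ∧ A) → B) ∧ ((B ∧ C) → C)) ∧ (B ∧ ¬C)) = min(1, 0.7) = 0.7
(((((A ∧ A) → B) ∧ ((B ∧ C) → C)) ∧ (B ∧ ¬C)) ∧ A) = min(0.7, 0.4) = 0.4
(¬(D ∧ A) ∧ (((((A ∧ A) → B) ∧ ((B ∧ C) → C)) ∧ (B ∧ ¬C)) ∧ A)) = min(0.6, 0.4) = 0.4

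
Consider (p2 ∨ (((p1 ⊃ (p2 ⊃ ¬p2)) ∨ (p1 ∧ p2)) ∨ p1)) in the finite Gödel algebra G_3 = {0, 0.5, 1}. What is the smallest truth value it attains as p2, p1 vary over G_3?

0.50

The minimum is attained at p2 = 0.5, p1 = 0.5:
  ¬p2: Gödel ¬ of 0.5 = 0 (operand ≠ 0)
  (p2 ⊃ ¬p2): 0.5 > 0, so result = 0
  (p1 ⊃ (p2 ⊃ ¬p2)): 0.5 > 0, so result = 0
  (p1 ∧ p2) = min(0.5, 0.5) = 0.5
  ((p1 ⊃ (p2 ⊃ ¬p2)) ∨ (p1 ∧ p2)) = max(0, 0.5) = 0.5
  (((p1 ⊃ (p2 ⊃ ¬p2)) ∨ (p1 ∧ p2)) ∨ p1) = max(0.5, 0.5) = 0.5
  (p2 ∨ (((p1 ⊃ (p2 ⊃ ¬p2)) ∨ (p1 ∧ p2)) ∨ p1)) = max(0.5, 0.5) = 0.5
Checking all 9 assignments confirms none give a value below 0.50.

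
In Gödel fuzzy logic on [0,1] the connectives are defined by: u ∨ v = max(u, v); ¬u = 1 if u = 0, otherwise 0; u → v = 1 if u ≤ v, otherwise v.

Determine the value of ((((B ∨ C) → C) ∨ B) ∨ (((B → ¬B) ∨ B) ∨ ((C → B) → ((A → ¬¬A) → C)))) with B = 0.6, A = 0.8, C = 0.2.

0.60

(B ∨ C) = max(0.6, 0.2) = 0.6
((B ∨ C) → C): 0.6 > 0.2, so result = 0.2
(((B ∨ C) → C) ∨ B) = max(0.2, 0.6) = 0.6
¬B: Gödel ¬ of 0.6 = 0 (operand ≠ 0)
(B → ¬B): 0.6 > 0, so result = 0
((B → ¬B) ∨ B) = max(0, 0.6) = 0.6
(C → B): 0.2 ≤ 0.6, so result = 1
¬A: Gödel ¬ of 0.8 = 0 (operand ≠ 0)
¬¬A: Gödel ¬ of 0 = 1 (operand is 0)
(A → ¬¬A): 0.8 ≤ 1, so result = 1
((A → ¬¬A) → C): 1 > 0.2, so result = 0.2
((C → B) → ((A → ¬¬A) → C)): 1 > 0.2, so result = 0.2
(((B → ¬B) ∨ B) ∨ ((C → B) → ((A → ¬¬A) → C))) = max(0.6, 0.2) = 0.6
((((B ∨ C) → C) ∨ B) ∨ (((B → ¬B) ∨ B) ∨ ((C → B) → ((A → ¬¬A) → C)))) = max(0.6, 0.6) = 0.6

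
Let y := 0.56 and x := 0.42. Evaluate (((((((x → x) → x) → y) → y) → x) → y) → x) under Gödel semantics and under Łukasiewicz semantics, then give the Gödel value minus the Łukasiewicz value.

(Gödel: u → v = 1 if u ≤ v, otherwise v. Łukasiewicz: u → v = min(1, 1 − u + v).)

Gödel evaluation:
  (x → x): 0.42 ≤ 0.42, so result = 1
  ((x → x) → x): 1 > 0.42, so result = 0.42
  (((x → x) → x) → y): 0.42 ≤ 0.56, so result = 1
  ((((x → x) → x) → y) → y): 1 > 0.56, so result = 0.56
  (((((x → x) → x) → y) → y) → x): 0.56 > 0.42, so result = 0.42
  ((((((x → x) → x) → y) → y) → x) → y): 0.42 ≤ 0.56, so result = 1
  (((((((x → x) → x) → y) → y) → x) → y) → x): 1 > 0.42, so result = 0.42
  Gödel value = 0.42
Łukasiewicz evaluation:
  (x → x): min(1, 1 − 0.42 + 0.42) = 1
  ((x → x) → x): min(1, 1 − 1 + 0.42) = 0.42
  (((x → x) → x) → y): min(1, 1 − 0.42 + 0.56) = 1
  ((((x → x) → x) → y) → y): min(1, 1 − 1 + 0.56) = 0.56
  (((((x → x) → x) → y) → y) → x): min(1, 1 − 0.56 + 0.42) = 0.86
  ((((((x → x) → x) → y) → y) → x) → y): min(1, 1 − 0.86 + 0.56) = 0.7
  (((((((x → x) → x) → y) → y) → x) → y) → x): min(1, 1 − 0.7 + 0.42) = 0.72
  Łukasiewicz value = 0.72
Difference: 0.42 − 0.72 = -0.30

-0.30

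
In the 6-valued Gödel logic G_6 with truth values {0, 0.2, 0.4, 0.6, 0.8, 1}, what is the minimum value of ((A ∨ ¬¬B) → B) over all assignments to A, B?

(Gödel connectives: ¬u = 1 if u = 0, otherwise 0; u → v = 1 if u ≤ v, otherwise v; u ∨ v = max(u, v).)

The minimum is attained at A = 0.2, B = 0:
  ¬B: Gödel ¬ of 0 = 1 (operand is 0)
  ¬¬B: Gödel ¬ of 1 = 0 (operand ≠ 0)
  (A ∨ ¬¬B) = max(0.2, 0) = 0.2
  ((A ∨ ¬¬B) → B): 0.2 > 0, so result = 0
Checking all 36 assignments confirms none give a value below 0.00.

0.00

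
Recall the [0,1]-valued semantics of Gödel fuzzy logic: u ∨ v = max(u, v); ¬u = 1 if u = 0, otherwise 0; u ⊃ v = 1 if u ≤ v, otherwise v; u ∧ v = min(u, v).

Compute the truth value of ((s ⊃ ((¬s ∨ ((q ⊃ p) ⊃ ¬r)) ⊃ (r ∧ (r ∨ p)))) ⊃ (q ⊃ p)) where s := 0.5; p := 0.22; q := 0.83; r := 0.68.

¬s: Gödel ¬ of 0.5 = 0 (operand ≠ 0)
(q ⊃ p): 0.83 > 0.22, so result = 0.22
¬r: Gödel ¬ of 0.68 = 0 (operand ≠ 0)
((q ⊃ p) ⊃ ¬r): 0.22 > 0, so result = 0
(¬s ∨ ((q ⊃ p) ⊃ ¬r)) = max(0, 0) = 0
(r ∨ p) = max(0.68, 0.22) = 0.68
(r ∧ (r ∨ p)) = min(0.68, 0.68) = 0.68
((¬s ∨ ((q ⊃ p) ⊃ ¬r)) ⊃ (r ∧ (r ∨ p))): 0 ≤ 0.68, so result = 1
(s ⊃ ((¬s ∨ ((q ⊃ p) ⊃ ¬r)) ⊃ (r ∧ (r ∨ p)))): 0.5 ≤ 1, so result = 1
(q ⊃ p): 0.83 > 0.22, so result = 0.22
((s ⊃ ((¬s ∨ ((q ⊃ p) ⊃ ¬r)) ⊃ (r ∧ (r ∨ p)))) ⊃ (q ⊃ p)): 1 > 0.22, so result = 0.22

0.22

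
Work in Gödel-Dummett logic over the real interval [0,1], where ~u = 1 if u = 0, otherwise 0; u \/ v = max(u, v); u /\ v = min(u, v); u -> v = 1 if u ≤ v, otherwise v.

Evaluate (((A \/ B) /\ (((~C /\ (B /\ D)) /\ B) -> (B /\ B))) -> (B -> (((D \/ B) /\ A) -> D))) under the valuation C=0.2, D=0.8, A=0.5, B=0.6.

1.00

(A \/ B) = max(0.5, 0.6) = 0.6
~C: Gödel ¬ of 0.2 = 0 (operand ≠ 0)
(B /\ D) = min(0.6, 0.8) = 0.6
(~C /\ (B /\ D)) = min(0, 0.6) = 0
((~C /\ (B /\ D)) /\ B) = min(0, 0.6) = 0
(B /\ B) = min(0.6, 0.6) = 0.6
(((~C /\ (B /\ D)) /\ B) -> (B /\ B)): 0 ≤ 0.6, so result = 1
((A \/ B) /\ (((~C /\ (B /\ D)) /\ B) -> (B /\ B))) = min(0.6, 1) = 0.6
(D \/ B) = max(0.8, 0.6) = 0.8
((D \/ B) /\ A) = min(0.8, 0.5) = 0.5
(((D \/ B) /\ A) -> D): 0.5 ≤ 0.8, so result = 1
(B -> (((D \/ B) /\ A) -> D)): 0.6 ≤ 1, so result = 1
(((A \/ B) /\ (((~C /\ (B /\ D)) /\ B) -> (B /\ B))) -> (B -> (((D \/ B) /\ A) -> D))): 0.6 ≤ 1, so result = 1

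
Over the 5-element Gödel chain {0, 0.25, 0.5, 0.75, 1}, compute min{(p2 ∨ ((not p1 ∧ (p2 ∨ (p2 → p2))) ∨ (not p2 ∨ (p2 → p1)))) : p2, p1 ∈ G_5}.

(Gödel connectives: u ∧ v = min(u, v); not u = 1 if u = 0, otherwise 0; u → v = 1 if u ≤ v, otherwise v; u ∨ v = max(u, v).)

The minimum is attained at p2 = 0.5, p1 = 0.25:
  not p1: Gödel ¬ of 0.25 = 0 (operand ≠ 0)
  (p2 → p2): 0.5 ≤ 0.5, so result = 1
  (p2 ∨ (p2 → p2)) = max(0.5, 1) = 1
  (not p1 ∧ (p2 ∨ (p2 → p2))) = min(0, 1) = 0
  not p2: Gödel ¬ of 0.5 = 0 (operand ≠ 0)
  (p2 → p1): 0.5 > 0.25, so result = 0.25
  (not p2 ∨ (p2 → p1)) = max(0, 0.25) = 0.25
  ((not p1 ∧ (p2 ∨ (p2 → p2))) ∨ (not p2 ∨ (p2 → p1))) = max(0, 0.25) = 0.25
  (p2 ∨ ((not p1 ∧ (p2 ∨ (p2 → p2))) ∨ (not p2 ∨ (p2 → p1)))) = max(0.5, 0.25) = 0.5
Checking all 25 assignments confirms none give a value below 0.50.

0.50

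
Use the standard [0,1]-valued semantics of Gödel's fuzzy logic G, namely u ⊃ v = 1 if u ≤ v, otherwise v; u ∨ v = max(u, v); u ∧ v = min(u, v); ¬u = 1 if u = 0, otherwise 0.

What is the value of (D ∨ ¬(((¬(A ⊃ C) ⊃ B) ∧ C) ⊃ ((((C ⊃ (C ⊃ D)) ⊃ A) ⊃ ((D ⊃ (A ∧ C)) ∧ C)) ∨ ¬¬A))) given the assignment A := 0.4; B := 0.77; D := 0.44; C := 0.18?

0.44

(A ⊃ C): 0.4 > 0.18, so result = 0.18
¬(A ⊃ C): Gödel ¬ of 0.18 = 0 (operand ≠ 0)
(¬(A ⊃ C) ⊃ B): 0 ≤ 0.77, so result = 1
((¬(A ⊃ C) ⊃ B) ∧ C) = min(1, 0.18) = 0.18
(C ⊃ D): 0.18 ≤ 0.44, so result = 1
(C ⊃ (C ⊃ D)): 0.18 ≤ 1, so result = 1
((C ⊃ (C ⊃ D)) ⊃ A): 1 > 0.4, so result = 0.4
(A ∧ C) = min(0.4, 0.18) = 0.18
(D ⊃ (A ∧ C)): 0.44 > 0.18, so result = 0.18
((D ⊃ (A ∧ C)) ∧ C) = min(0.18, 0.18) = 0.18
(((C ⊃ (C ⊃ D)) ⊃ A) ⊃ ((D ⊃ (A ∧ C)) ∧ C)): 0.4 > 0.18, so result = 0.18
¬A: Gödel ¬ of 0.4 = 0 (operand ≠ 0)
¬¬A: Gödel ¬ of 0 = 1 (operand is 0)
((((C ⊃ (C ⊃ D)) ⊃ A) ⊃ ((D ⊃ (A ∧ C)) ∧ C)) ∨ ¬¬A) = max(0.18, 1) = 1
(((¬(A ⊃ C) ⊃ B) ∧ C) ⊃ ((((C ⊃ (C ⊃ D)) ⊃ A) ⊃ ((D ⊃ (A ∧ C)) ∧ C)) ∨ ¬¬A)): 0.18 ≤ 1, so result = 1
¬(((¬(A ⊃ C) ⊃ B) ∧ C) ⊃ ((((C ⊃ (C ⊃ D)) ⊃ A) ⊃ ((D ⊃ (A ∧ C)) ∧ C)) ∨ ¬¬A)): Gödel ¬ of 1 = 0 (operand ≠ 0)
(D ∨ ¬(((¬(A ⊃ C) ⊃ B) ∧ C) ⊃ ((((C ⊃ (C ⊃ D)) ⊃ A) ⊃ ((D ⊃ (A ∧ C)) ∧ C)) ∨ ¬¬A))) = max(0.44, 0) = 0.44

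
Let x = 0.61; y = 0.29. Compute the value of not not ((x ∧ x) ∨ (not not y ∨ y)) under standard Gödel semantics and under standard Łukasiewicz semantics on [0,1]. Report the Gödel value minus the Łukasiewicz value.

Gödel evaluation:
  (x ∧ x) = min(0.61, 0.61) = 0.61
  not y: Gödel ¬ of 0.29 = 0 (operand ≠ 0)
  not not y: Gödel ¬ of 0 = 1 (operand is 0)
  (not not y ∨ y) = max(1, 0.29) = 1
  ((x ∧ x) ∨ (not not y ∨ y)) = max(0.61, 1) = 1
  not ((x ∧ x) ∨ (not not y ∨ y)): Gödel ¬ of 1 = 0 (operand ≠ 0)
  not not ((x ∧ x) ∨ (not not y ∨ y)): Gödel ¬ of 0 = 1 (operand is 0)
  Gödel value = 1
Łukasiewicz evaluation:
  (x ∧ x) = min(0.61, 0.61) = 0.61
  not y: Łukasiewicz ¬ gives 1 − 0.29 = 0.71
  not not y: Łukasiewicz ¬ gives 1 − 0.71 = 0.29
  (not not y ∨ y) = max(0.29, 0.29) = 0.29
  ((x ∧ x) ∨ (not not y ∨ y)) = max(0.61, 0.29) = 0.61
  not ((x ∧ x) ∨ (not not y ∨ y)): Łukasiewicz ¬ gives 1 − 0.61 = 0.39
  not not ((x ∧ x) ∨ (not not y ∨ y)): Łukasiewicz ¬ gives 1 − 0.39 = 0.61
  Łukasiewicz value = 0.61
Difference: 1 − 0.61 = 0.39

0.39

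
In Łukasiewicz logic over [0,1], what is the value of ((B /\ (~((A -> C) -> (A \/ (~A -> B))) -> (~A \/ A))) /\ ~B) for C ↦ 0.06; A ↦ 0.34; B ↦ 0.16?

0.16

(A -> C): min(1, 1 − 0.34 + 0.06) = 0.72
~A: Łukasiewicz ¬ gives 1 − 0.34 = 0.66
(~A -> B): min(1, 1 − 0.66 + 0.16) = 0.5
(A \/ (~A -> B)) = max(0.34, 0.5) = 0.5
((A -> C) -> (A \/ (~A -> B))): min(1, 1 − 0.72 + 0.5) = 0.78
~((A -> C) -> (A \/ (~A -> B))): Łukasiewicz ¬ gives 1 − 0.78 = 0.22
~A: Łukasiewicz ¬ gives 1 − 0.34 = 0.66
(~A \/ A) = max(0.66, 0.34) = 0.66
(~((A -> C) -> (A \/ (~A -> B))) -> (~A \/ A)): min(1, 1 − 0.22 + 0.66) = 1
(B /\ (~((A -> C) -> (A \/ (~A -> B))) -> (~A \/ A))) = min(0.16, 1) = 0.16
~B: Łukasiewicz ¬ gives 1 − 0.16 = 0.84
((B /\ (~((A -> C) -> (A \/ (~A -> B))) -> (~A \/ A))) /\ ~B) = min(0.16, 0.84) = 0.16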